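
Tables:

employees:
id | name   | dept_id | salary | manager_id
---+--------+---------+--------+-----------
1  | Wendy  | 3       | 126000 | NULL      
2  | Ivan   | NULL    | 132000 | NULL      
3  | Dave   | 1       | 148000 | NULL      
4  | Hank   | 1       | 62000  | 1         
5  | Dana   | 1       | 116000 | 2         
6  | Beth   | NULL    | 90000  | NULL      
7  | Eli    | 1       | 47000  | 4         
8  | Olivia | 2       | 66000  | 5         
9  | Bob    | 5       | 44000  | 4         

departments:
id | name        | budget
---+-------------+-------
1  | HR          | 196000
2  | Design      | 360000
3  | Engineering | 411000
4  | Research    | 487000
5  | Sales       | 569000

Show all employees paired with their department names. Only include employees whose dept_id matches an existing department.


INNER JOIN keeps only employees rows whose dept_id matches an id in departments. Walk through each employee:
  - employee 1 (Wendy): dept_id=3 -> matches Engineering
  - employee 2 (Ivan): dept_id=NULL, no match -> dropped
  - employee 3 (Dave): dept_id=1 -> matches HR
  - employee 4 (Hank): dept_id=1 -> matches HR
  - employee 5 (Dana): dept_id=1 -> matches HR
  - employee 6 (Beth): dept_id=NULL, no match -> dropped
  - employee 7 (Eli): dept_id=1 -> matches HR
  - employee 8 (Olivia): dept_id=2 -> matches Design
  - employee 9 (Bob): dept_id=5 -> matches Sales
So 2 of 9 rows are dropped.

SQL:
SELECT a.name, b.name AS department
FROM employees a
INNER JOIN departments b ON a.dept_id = b.id

Result:
name   | department 
-------+------------
Wendy  | Engineering
Dave   | HR         
Hank   | HR         
Dana   | HR         
Eli    | HR         
Olivia | Design     
Bob    | Sales      


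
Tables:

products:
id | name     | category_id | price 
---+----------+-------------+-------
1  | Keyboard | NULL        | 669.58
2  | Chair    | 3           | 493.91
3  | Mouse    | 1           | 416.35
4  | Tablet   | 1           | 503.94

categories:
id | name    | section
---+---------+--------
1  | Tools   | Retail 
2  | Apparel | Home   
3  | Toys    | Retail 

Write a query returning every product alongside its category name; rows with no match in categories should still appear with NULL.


LEFT JOIN keeps every row from products (the left table); where category_id has no match in categories, the category columns become NULL. Walk through each product:
  - product 1 (Keyboard): category_id=NULL, no match -> kept with NULL
  - product 2 (Chair): category_id=3 -> matches Toys
  - product 3 (Mouse): category_id=1 -> matches Tools
  - product 4 (Tablet): category_id=1 -> matches Tools
All 4 rows appear; 1 has NULL category.

SQL:
SELECT a.name, b.name AS category
FROM products a
LEFT JOIN categories b ON a.category_id = b.id

Result:
name     | category
---------+---------
Keyboard | NULL    
Chair    | Toys    
Mouse    | Tools   
Tablet   | Tools   


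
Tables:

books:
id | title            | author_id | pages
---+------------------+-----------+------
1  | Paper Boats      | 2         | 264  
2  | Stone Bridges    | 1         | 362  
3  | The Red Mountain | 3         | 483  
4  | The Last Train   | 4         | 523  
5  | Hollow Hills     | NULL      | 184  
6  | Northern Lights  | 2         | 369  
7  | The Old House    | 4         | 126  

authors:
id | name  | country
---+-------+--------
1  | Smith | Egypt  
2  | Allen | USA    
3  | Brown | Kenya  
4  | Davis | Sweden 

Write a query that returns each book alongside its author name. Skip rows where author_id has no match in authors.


INNER JOIN keeps only books rows whose author_id matches an id in authors. Walk through each book:
  - book 1 (Paper Boats): author_id=2 -> matches Allen
  - book 2 (Stone Bridges): author_id=1 -> matches Smith
  - book 3 (The Red Mountain): author_id=3 -> matches Brown
  - book 4 (The Last Train): author_id=4 -> matches Davis
  - book 5 (Hollow Hills): author_id=NULL, no match -> dropped
  - book 6 (Northern Lights): author_id=2 -> matches Allen
  - book 7 (The Old House): author_id=4 -> matches Davis
So 1 of 7 rows is dropped.

SQL:
SELECT a.title, b.name AS author
FROM books a
INNER JOIN authors b ON a.author_id = b.id

Result:
title            | author
-----------------+-------
Paper Boats      | Allen 
Stone Bridges    | Smith 
The Red Mountain | Brown 
The Last Train   | Davis 
Northern Lights  | Allen 
The Old House    | Davis 


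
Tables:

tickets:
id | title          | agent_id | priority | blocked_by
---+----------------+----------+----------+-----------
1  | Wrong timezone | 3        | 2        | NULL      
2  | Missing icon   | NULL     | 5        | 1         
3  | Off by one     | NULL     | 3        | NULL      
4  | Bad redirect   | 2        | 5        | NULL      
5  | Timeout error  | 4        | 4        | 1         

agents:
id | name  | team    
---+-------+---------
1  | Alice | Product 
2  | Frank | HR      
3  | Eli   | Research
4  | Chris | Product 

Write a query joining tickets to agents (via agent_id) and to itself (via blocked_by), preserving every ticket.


Two LEFT JOINs from the same base table tickets: one to agents via agent_id, one to tickets itself via blocked_by. Both are LEFT so every ticket is preserved.
Match against agents:
  - ticket 1 (Wrong timezone): agent_id=3 -> matches Eli
  - ticket 2 (Missing icon): agent_id=NULL, no match -> kept with NULL
  - ticket 3 (Off by one): agent_id=NULL, no match -> kept with NULL
  - ticket 4 (Bad redirect): agent_id=2 -> matches Frank
  - ticket 5 (Timeout error): agent_id=4 -> matches Chris
Match against tickets (self):
  - ticket 1 (Wrong timezone): blocked_by=NULL -> NULL
  - ticket 2 (Missing icon): blocked_by=1 -> Wrong timezone
  - ticket 3 (Off by one): blocked_by=NULL -> NULL
  - ticket 4 (Bad redirect): blocked_by=NULL -> NULL
  - ticket 5 (Timeout error): blocked_by=1 -> Wrong timezone

SQL:
SELECT a.title, b.name AS agent, c.title AS blocked_by
FROM tickets a
LEFT JOIN agents b ON a.agent_id = b.id
LEFT JOIN tickets c ON a.blocked_by = c.id

Result:
title          | agent | blocked_by    
---------------+-------+---------------
Wrong timezone | Eli   | NULL          
Missing icon   | NULL  | Wrong timezone
Off by one     | NULL  | NULL          
Bad redirect   | Frank | NULL          
Timeout error  | Chris | Wrong timezone


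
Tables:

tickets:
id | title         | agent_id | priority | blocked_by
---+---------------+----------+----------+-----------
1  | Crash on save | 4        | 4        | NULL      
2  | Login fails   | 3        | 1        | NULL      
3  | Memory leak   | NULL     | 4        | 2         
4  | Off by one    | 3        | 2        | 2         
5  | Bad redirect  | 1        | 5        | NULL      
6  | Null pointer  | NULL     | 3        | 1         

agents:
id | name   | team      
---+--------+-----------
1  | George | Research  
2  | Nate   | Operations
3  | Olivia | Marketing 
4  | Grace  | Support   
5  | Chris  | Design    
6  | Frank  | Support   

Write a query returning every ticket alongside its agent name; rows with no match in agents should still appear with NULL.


LEFT JOIN keeps every row from tickets (the left table); where agent_id has no match in agents, the agent columns become NULL. Walk through each ticket:
  - ticket 1 (Crash on save): agent_id=4 -> matches Grace
  - ticket 2 (Login fails): agent_id=3 -> matches Olivia
  - ticket 3 (Memory leak): agent_id=NULL, no match -> kept with NULL
  - ticket 4 (Off by one): agent_id=3 -> matches Olivia
  - ticket 5 (Bad redirect): agent_id=1 -> matches George
  - ticket 6 (Null pointer): agent_id=NULL, no match -> kept with NULL
All 6 rows appear; 2 have NULL agent.

SQL:
SELECT a.title, b.name AS agent
FROM tickets a
LEFT JOIN agents b ON a.agent_id = b.id

Result:
title         | agent 
--------------+-------
Crash on save | Grace 
Login fails   | Olivia
Memory leak   | NULL  
Off by one    | Olivia
Bad redirect  | George
Null pointer  | NULL  


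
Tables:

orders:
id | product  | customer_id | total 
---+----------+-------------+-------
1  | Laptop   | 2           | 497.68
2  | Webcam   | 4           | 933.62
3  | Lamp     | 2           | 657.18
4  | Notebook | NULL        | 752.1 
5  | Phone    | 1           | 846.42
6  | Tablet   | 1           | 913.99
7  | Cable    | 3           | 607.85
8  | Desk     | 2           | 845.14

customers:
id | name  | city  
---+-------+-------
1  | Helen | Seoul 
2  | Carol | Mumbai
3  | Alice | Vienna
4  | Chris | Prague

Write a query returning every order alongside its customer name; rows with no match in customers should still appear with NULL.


LEFT JOIN keeps every row from orders (the left table); where customer_id has no match in customers, the customer columns become NULL. Walk through each order:
  - order 1 (Laptop): customer_id=2 -> matches Carol
  - order 2 (Webcam): customer_id=4 -> matches Chris
  - order 3 (Lamp): customer_id=2 -> matches Carol
  - order 4 (Notebook): customer_id=NULL, no match -> kept with NULL
  - order 5 (Phone): customer_id=1 -> matches Helen
  - order 6 (Tablet): customer_id=1 -> matches Helen
  - order 7 (Cable): customer_id=3 -> matches Alice
  - order 8 (Desk): customer_id=2 -> matches Carol
All 8 rows appear; 1 has NULL customer.

SQL:
SELECT a.product, b.name AS customer
FROM orders a
LEFT JOIN customers b ON a.customer_id = b.id

Result:
product  | customer
---------+---------
Laptop   | Carol   
Webcam   | Chris   
Lamp     | Carol   
Notebook | NULL    
Phone    | Helen   
Tablet   | Helen   
Cable    | Alice   
Desk     | Carol   


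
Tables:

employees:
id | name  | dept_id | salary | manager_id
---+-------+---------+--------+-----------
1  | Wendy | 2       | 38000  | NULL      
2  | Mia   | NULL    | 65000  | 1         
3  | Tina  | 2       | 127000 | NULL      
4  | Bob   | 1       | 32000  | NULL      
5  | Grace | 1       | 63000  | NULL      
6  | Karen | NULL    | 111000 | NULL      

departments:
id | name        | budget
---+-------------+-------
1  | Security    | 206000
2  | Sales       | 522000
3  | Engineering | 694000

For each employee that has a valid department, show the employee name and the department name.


INNER JOIN keeps only employees rows whose dept_id matches an id in departments. Walk through each employee:
  - employee 1 (Wendy): dept_id=2 -> matches Sales
  - employee 2 (Mia): dept_id=NULL, no match -> dropped
  - employee 3 (Tina): dept_id=2 -> matches Sales
  - employee 4 (Bob): dept_id=1 -> matches Security
  - employee 5 (Grace): dept_id=1 -> matches Security
  - employee 6 (Karen): dept_id=NULL, no match -> dropped
So 2 of 6 rows are dropped.

SQL:
SELECT a.name, b.name AS department
FROM employees a
INNER JOIN departments b ON a.dept_id = b.id

Result:
name  | department
------+-----------
Wendy | Sales     
Tina  | Sales     
Bob   | Security  
Grace | Security  


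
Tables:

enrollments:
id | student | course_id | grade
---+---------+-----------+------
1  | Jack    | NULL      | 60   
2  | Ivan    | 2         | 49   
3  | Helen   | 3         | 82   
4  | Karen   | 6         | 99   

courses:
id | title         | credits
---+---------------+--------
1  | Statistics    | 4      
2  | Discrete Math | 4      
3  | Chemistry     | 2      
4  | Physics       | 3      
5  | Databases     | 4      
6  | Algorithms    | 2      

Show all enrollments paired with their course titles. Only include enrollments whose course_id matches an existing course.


INNER JOIN keeps only enrollments rows whose course_id matches an id in courses. Walk through each enrollment:
  - enrollment 1 (Jack): course_id=NULL, no match -> dropped
  - enrollment 2 (Ivan): course_id=2 -> matches Discrete Math
  - enrollment 3 (Helen): course_id=3 -> matches Chemistry
  - enrollment 4 (Karen): course_id=6 -> matches Algorithms
So 1 of 4 rows is dropped.

SQL:
SELECT a.student, b.title AS course
FROM enrollments a
INNER JOIN courses b ON a.course_id = b.id

Result:
student | course       
--------+--------------
Ivan    | Discrete Math
Helen   | Chemistry    
Karen   | Algorithms   


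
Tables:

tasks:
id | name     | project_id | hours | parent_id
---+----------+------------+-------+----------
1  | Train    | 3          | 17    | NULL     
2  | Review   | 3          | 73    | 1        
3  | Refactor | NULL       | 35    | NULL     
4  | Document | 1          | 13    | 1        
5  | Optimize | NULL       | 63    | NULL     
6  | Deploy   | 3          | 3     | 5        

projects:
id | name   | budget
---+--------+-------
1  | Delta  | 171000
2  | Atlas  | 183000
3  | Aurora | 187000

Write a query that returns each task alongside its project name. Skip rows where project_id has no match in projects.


INNER JOIN keeps only tasks rows whose project_id matches an id in projects. Walk through each task:
  - task 1 (Train): project_id=3 -> matches Aurora
  - task 2 (Review): project_id=3 -> matches Aurora
  - task 3 (Refactor): project_id=NULL, no match -> dropped
  - task 4 (Document): project_id=1 -> matches Delta
  - task 5 (Optimize): project_id=NULL, no match -> dropped
  - task 6 (Deploy): project_id=3 -> matches Aurora
So 2 of 6 rows are dropped.

SQL:
SELECT a.name, b.name AS project
FROM tasks a
INNER JOIN projects b ON a.project_id = b.id

Result:
name     | project
---------+--------
Train    | Aurora 
Review   | Aurora 
Document | Delta  
Deploy   | Aurora 


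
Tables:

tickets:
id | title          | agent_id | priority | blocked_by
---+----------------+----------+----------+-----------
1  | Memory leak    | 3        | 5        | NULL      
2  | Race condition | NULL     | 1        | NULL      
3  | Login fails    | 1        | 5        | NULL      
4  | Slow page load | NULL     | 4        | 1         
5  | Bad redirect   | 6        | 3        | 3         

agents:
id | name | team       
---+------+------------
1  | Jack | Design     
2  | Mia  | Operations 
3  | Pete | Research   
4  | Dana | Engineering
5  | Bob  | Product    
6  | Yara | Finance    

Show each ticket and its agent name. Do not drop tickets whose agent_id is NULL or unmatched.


LEFT JOIN keeps every row from tickets (the left table); where agent_id has no match in agents, the agent columns become NULL. Walk through each ticket:
  - ticket 1 (Memory leak): agent_id=3 -> matches Pete
  - ticket 2 (Race condition): agent_id=NULL, no match -> kept with NULL
  - ticket 3 (Login fails): agent_id=1 -> matches Jack
  - ticket 4 (Slow page load): agent_id=NULL, no match -> kept with NULL
  - ticket 5 (Bad redirect): agent_id=6 -> matches Yara
All 5 rows appear; 2 have NULL agent.

SQL:
SELECT a.title, b.name AS agent
FROM tickets a
LEFT JOIN agents b ON a.agent_id = b.id

Result:
title          | agent
---------------+------
Memory leak    | Pete 
Race condition | NULL 
Login fails    | Jack 
Slow page load | NULL 
Bad redirect   | Yara 


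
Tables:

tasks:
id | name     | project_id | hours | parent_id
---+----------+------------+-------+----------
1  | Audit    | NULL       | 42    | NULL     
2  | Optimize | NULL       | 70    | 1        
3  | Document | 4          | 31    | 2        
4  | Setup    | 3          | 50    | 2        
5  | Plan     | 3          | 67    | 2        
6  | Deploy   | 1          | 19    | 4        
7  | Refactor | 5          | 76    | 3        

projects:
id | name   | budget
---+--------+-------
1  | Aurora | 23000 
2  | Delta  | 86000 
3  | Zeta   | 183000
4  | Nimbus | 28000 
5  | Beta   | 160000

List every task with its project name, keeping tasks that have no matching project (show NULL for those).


LEFT JOIN keeps every row from tasks (the left table); where project_id has no match in projects, the project columns become NULL. Walk through each task:
  - task 1 (Audit): project_id=NULL, no match -> kept with NULL
  - task 2 (Optimize): project_id=NULL, no match -> kept with NULL
  - task 3 (Document): project_id=4 -> matches Nimbus
  - task 4 (Setup): project_id=3 -> matches Zeta
  - task 5 (Plan): project_id=3 -> matches Zeta
  - task 6 (Deploy): project_id=1 -> matches Aurora
  - task 7 (Refactor): project_id=5 -> matches Beta
All 7 rows appear; 2 have NULL project.

SQL:
SELECT a.name, b.name AS project
FROM tasks a
LEFT JOIN projects b ON a.project_id = b.id

Result:
name     | project
---------+--------
Audit    | NULL   
Optimize | NULL   
Document | Nimbus 
Setup    | Zeta   
Plan     | Zeta   
Deploy   | Aurora 
Refactor | Beta   


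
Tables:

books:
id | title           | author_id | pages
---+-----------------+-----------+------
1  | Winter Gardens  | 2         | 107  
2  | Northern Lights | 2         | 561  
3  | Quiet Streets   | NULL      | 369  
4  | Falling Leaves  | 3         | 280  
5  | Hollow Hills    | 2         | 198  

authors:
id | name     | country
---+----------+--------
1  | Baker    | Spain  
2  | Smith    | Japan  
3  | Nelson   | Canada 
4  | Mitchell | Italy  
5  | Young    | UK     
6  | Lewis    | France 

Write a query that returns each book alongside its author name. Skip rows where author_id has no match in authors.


INNER JOIN keeps only books rows whose author_id matches an id in authors. Walk through each book:
  - book 1 (Winter Gardens): author_id=2 -> matches Smith
  - book 2 (Northern Lights): author_id=2 -> matches Smith
  - book 3 (Quiet Streets): author_id=NULL, no match -> dropped
  - book 4 (Falling Leaves): author_id=3 -> matches Nelson
  - book 5 (Hollow Hills): author_id=2 -> matches Smith
So 1 of 5 rows is dropped.

SQL:
SELECT a.title, b.name AS author
FROM books a
INNER JOIN authors b ON a.author_id = b.id

Result:
title           | author
----------------+-------
Winter Gardens  | Smith 
Northern Lights | Smith 
Falling Leaves  | Nelson
Hollow Hills    | Smith 


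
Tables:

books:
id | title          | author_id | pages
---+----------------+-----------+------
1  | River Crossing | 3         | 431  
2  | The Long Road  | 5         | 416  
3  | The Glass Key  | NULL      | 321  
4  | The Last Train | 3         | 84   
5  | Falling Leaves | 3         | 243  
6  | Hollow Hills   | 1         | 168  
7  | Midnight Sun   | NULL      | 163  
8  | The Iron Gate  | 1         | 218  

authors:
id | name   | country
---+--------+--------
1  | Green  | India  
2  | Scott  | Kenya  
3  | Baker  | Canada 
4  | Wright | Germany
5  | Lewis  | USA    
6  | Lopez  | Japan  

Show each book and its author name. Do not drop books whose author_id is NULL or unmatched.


LEFT JOIN keeps every row from books (the left table); where author_id has no match in authors, the author columns become NULL. Walk through each book:
  - book 1 (River Crossing): author_id=3 -> matches Baker
  - book 2 (The Long Road): author_id=5 -> matches Lewis
  - book 3 (The Glass Key): author_id=NULL, no match -> kept with NULL
  - book 4 (The Last Train): author_id=3 -> matches Baker
  - book 5 (Falling Leaves): author_id=3 -> matches Baker
  - book 6 (Hollow Hills): author_id=1 -> matches Green
  - book 7 (Midnight Sun): author_id=NULL, no match -> kept with NULL
  - book 8 (The Iron Gate): author_id=1 -> matches Green
All 8 rows appear; 2 have NULL author.

SQL:
SELECT a.title, b.name AS author
FROM books a
LEFT JOIN authors b ON a.author_id = b.id

Result:
title          | author
---------------+-------
River Crossing | Baker 
The Long Road  | Lewis 
The Glass Key  | NULL  
The Last Train | Baker 
Falling Leaves | Baker 
Hollow Hills   | Green 
Midnight Sun   | NULL  
The Iron Gate  | Green 


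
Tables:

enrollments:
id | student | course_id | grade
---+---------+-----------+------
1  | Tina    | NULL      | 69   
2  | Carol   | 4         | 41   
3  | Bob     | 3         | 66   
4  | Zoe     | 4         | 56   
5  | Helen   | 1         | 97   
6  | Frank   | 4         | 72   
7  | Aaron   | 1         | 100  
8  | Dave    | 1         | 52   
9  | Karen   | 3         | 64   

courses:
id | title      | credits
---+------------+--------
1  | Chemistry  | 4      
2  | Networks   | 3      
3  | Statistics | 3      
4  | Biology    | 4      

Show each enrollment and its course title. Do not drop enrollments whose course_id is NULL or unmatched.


LEFT JOIN keeps every row from enrollments (the left table); where course_id has no match in courses, the course columns become NULL. Walk through each enrollment:
  - enrollment 1 (Tina): course_id=NULL, no match -> kept with NULL
  - enrollment 2 (Carol): course_id=4 -> matches Biology
  - enrollment 3 (Bob): course_id=3 -> matches Statistics
  - enrollment 4 (Zoe): course_id=4 -> matches Biology
  - enrollment 5 (Helen): course_id=1 -> matches Chemistry
  - enrollment 6 (Frank): course_id=4 -> matches Biology
  - enrollment 7 (Aaron): course_id=1 -> matches Chemistry
  - enrollment 8 (Dave): course_id=1 -> matches Chemistry
  - enrollment 9 (Karen): course_id=3 -> matches Statistics
All 9 rows appear; 1 has NULL course.

SQL:
SELECT a.student, b.title AS course
FROM enrollments a
LEFT JOIN courses b ON a.course_id = b.id

Result:
student | course    
--------+-----------
Tina    | NULL      
Carol   | Biology   
Bob     | Statistics
Zoe     | Biology   
Helen   | Chemistry 
Frank   | Biology   
Aaron   | Chemistry 
Dave    | Chemistry 
Karen   | Statistics


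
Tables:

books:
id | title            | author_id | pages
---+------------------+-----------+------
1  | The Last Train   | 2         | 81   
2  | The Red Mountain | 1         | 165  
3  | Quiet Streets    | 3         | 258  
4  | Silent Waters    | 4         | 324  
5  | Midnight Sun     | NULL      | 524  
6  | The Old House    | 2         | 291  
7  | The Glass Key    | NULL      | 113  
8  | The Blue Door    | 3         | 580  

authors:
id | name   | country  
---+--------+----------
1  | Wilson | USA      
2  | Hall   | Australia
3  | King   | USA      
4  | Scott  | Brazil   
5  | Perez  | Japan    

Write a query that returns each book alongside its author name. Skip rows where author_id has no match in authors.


INNER JOIN keeps only books rows whose author_id matches an id in authors. Walk through each book:
  - book 1 (The Last Train): author_id=2 -> matches Hall
  - book 2 (The Red Mountain): author_id=1 -> matches Wilson
  - book 3 (Quiet Streets): author_id=3 -> matches King
  - book 4 (Silent Waters): author_id=4 -> matches Scott
  - book 5 (Midnight Sun): author_id=NULL, no match -> dropped
  - book 6 (The Old House): author_id=2 -> matches Hall
  - book 7 (The Glass Key): author_id=NULL, no match -> dropped
  - book 8 (The Blue Door): author_id=3 -> matches King
So 2 of 8 rows are dropped.

SQL:
SELECT a.title, b.name AS author
FROM books a
INNER JOIN authors b ON a.author_id = b.id

Result:
title            | author
-----------------+-------
The Last Train   | Hall  
The Red Mountain | Wilson
Quiet Streets    | King  
Silent Waters    | Scott 
The Old House    | Hall  
The Blue Door    | King  


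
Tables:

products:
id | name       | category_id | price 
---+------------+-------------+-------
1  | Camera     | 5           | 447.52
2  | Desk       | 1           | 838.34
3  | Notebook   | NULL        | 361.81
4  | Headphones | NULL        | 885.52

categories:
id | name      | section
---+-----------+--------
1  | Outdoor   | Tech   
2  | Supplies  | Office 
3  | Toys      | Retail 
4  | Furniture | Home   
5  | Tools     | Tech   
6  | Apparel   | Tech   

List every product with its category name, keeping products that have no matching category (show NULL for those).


LEFT JOIN keeps every row from products (the left table); where category_id has no match in categories, the category columns become NULL. Walk through each product:
  - product 1 (Camera): category_id=5 -> matches Tools
  - product 2 (Desk): category_id=1 -> matches Outdoor
  - product 3 (Notebook): category_id=NULL, no match -> kept with NULL
  - product 4 (Headphones): category_id=NULL, no match -> kept with NULL
All 4 rows appear; 2 have NULL category.

SQL:
SELECT a.name, b.name AS category
FROM products a
LEFT JOIN categories b ON a.category_id = b.id

Result:
name       | category
-----------+---------
Camera     | Tools   
Desk       | Outdoor 
Notebook   | NULL    
Headphones | NULL    


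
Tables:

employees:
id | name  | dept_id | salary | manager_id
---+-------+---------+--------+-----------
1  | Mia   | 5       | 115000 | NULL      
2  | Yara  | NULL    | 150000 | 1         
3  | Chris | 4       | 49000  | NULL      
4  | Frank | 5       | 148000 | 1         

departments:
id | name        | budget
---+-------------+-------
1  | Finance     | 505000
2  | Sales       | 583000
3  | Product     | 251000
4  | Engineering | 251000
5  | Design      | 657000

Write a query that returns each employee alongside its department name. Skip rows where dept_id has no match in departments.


INNER JOIN keeps only employees rows whose dept_id matches an id in departments. Walk through each employee:
  - employee 1 (Mia): dept_id=5 -> matches Design
  - employee 2 (Yara): dept_id=NULL, no match -> dropped
  - employee 3 (Chris): dept_id=4 -> matches Engineering
  - employee 4 (Frank): dept_id=5 -> matches Design
So 1 of 4 rows is dropped.

SQL:
SELECT a.name, b.name AS department
FROM employees a
INNER JOIN departments b ON a.dept_id = b.id

Result:
name  | department 
------+------------
Mia   | Design     
Chris | Engineering
Frank | Design     


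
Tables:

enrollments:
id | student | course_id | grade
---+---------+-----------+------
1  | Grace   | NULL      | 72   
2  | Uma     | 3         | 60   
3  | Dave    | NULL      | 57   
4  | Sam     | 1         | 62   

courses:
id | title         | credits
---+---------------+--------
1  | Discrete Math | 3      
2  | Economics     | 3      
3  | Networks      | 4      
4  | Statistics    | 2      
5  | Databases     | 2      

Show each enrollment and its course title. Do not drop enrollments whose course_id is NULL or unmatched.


LEFT JOIN keeps every row from enrollments (the left table); where course_id has no match in courses, the course columns become NULL. Walk through each enrollment:
  - enrollment 1 (Grace): course_id=NULL, no match -> kept with NULL
  - enrollment 2 (Uma): course_id=3 -> matches Networks
  - enrollment 3 (Dave): course_id=NULL, no match -> kept with NULL
  - enrollment 4 (Sam): course_id=1 -> matches Discrete Math
All 4 rows appear; 2 have NULL course.

SQL:
SELECT a.student, b.title AS course
FROM enrollments a
LEFT JOIN courses b ON a.course_id = b.id

Result:
student | course       
--------+--------------
Grace   | NULL         
Uma     | Networks     
Dave    | NULL         
Sam     | Discrete Math


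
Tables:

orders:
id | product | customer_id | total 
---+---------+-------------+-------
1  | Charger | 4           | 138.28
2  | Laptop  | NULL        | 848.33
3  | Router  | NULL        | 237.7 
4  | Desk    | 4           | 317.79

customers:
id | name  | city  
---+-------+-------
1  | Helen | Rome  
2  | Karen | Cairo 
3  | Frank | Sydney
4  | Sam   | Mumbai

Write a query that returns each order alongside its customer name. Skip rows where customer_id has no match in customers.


INNER JOIN keeps only orders rows whose customer_id matches an id in customers. Walk through each order:
  - order 1 (Charger): customer_id=4 -> matches Sam
  - order 2 (Laptop): customer_id=NULL, no match -> dropped
  - order 3 (Router): customer_id=NULL, no match -> dropped
  - order 4 (Desk): customer_id=4 -> matches Sam
So 2 of 4 rows are dropped.

SQL:
SELECT a.product, b.name AS customer
FROM orders a
INNER JOIN customers b ON a.customer_id = b.id

Result:
product | customer
--------+---------
Charger | Sam     
Desk    | Sam     


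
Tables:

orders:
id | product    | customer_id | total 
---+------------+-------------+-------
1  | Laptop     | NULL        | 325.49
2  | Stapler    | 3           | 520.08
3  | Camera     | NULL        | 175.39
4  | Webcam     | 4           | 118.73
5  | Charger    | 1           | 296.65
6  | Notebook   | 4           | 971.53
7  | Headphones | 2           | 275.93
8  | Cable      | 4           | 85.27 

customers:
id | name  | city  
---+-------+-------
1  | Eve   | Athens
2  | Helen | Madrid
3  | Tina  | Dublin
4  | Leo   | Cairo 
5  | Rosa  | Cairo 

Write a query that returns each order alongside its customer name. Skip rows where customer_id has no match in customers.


INNER JOIN keeps only orders rows whose customer_id matches an id in customers. Walk through each order:
  - order 1 (Laptop): customer_id=NULL, no match -> dropped
  - order 2 (Stapler): customer_id=3 -> matches Tina
  - order 3 (Camera): customer_id=NULL, no match -> dropped
  - order 4 (Webcam): customer_id=4 -> matches Leo
  - order 5 (Charger): customer_id=1 -> matches Eve
  - order 6 (Notebook): customer_id=4 -> matches Leo
  - order 7 (Headphones): customer_id=2 -> matches Helen
  - order 8 (Cable): customer_id=4 -> matches Leo
So 2 of 8 rows are dropped.

SQL:
SELECT a.product, b.name AS customer
FROM orders a
INNER JOIN customers b ON a.customer_id = b.id

Result:
product    | customer
-----------+---------
Stapler    | Tina    
Webcam     | Leo     
Charger    | Eve     
Notebook   | Leo     
Headphones | Helen   
Cable      | Leo     


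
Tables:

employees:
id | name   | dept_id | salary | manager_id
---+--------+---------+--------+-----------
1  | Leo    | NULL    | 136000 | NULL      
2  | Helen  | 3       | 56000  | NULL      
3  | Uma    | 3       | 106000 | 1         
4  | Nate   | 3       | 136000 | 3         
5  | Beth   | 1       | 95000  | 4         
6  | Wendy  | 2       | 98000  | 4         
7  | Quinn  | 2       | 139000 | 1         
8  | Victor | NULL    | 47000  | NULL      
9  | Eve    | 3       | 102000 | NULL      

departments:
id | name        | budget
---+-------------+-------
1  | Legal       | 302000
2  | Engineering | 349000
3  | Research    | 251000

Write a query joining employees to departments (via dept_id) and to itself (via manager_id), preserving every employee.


Two LEFT JOINs from the same base table employees: one to departments via dept_id, one to employees itself via manager_id. Both are LEFT so every employee is preserved.
Match against departments:
  - employee 1 (Leo): dept_id=NULL, no match -> kept with NULL
  - employee 2 (Helen): dept_id=3 -> matches Research
  - employee 3 (Uma): dept_id=3 -> matches Research
  - employee 4 (Nate): dept_id=3 -> matches Research
  - employee 5 (Beth): dept_id=1 -> matches Legal
  - employee 6 (Wendy): dept_id=2 -> matches Engineering
  - employee 7 (Quinn): dept_id=2 -> matches Engineering
  - employee 8 (Victor): dept_id=NULL, no match -> kept with NULL
  - employee 9 (Eve): dept_id=3 -> matches Research
Match against employees (self):
  - employee 1 (Leo): manager_id=NULL -> NULL
  - employee 2 (Helen): manager_id=NULL -> NULL
  - employee 3 (Uma): manager_id=1 -> Leo
  - employee 4 (Nate): manager_id=3 -> Uma
  - employee 5 (Beth): manager_id=4 -> Nate
  - employee 6 (Wendy): manager_id=4 -> Nate
  - employee 7 (Quinn): manager_id=1 -> Leo
  - employee 8 (Victor): manager_id=NULL -> NULL
  - employee 9 (Eve): manager_id=NULL -> NULL

SQL:
SELECT a.name, b.name AS department, c.name AS manager
FROM employees a
LEFT JOIN departments b ON a.dept_id = b.id
LEFT JOIN employees c ON a.manager_id = c.id

Result:
name   | department  | manager
-------+-------------+--------
Leo    | NULL        | NULL   
Helen  | Research    | NULL   
Uma    | Research    | Leo    
Nate   | Research    | Uma    
Beth   | Legal       | Nate   
Wendy  | Engineering | Nate   
Quinn  | Engineering | Leo    
Victor | NULL        | NULL   
Eve    | Research    | NULL   


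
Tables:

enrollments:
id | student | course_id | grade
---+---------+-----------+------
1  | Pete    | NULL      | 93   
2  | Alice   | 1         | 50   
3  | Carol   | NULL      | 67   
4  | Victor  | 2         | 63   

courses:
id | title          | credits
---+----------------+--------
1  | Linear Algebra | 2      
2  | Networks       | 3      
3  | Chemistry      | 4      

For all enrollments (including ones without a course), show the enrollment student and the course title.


LEFT JOIN keeps every row from enrollments (the left table); where course_id has no match in courses, the course columns become NULL. Walk through each enrollment:
  - enrollment 1 (Pete): course_id=NULL, no match -> kept with NULL
  - enrollment 2 (Alice): course_id=1 -> matches Linear Algebra
  - enrollment 3 (Carol): course_id=NULL, no match -> kept with NULL
  - enrollment 4 (Victor): course_id=2 -> matches Networks
All 4 rows appear; 2 have NULL course.

SQL:
SELECT a.student, b.title AS course
FROM enrollments a
LEFT JOIN courses b ON a.course_id = b.id

Result:
student | course        
--------+---------------
Pete    | NULL          
Alice   | Linear Algebra
Carol   | NULL          
Victor  | Networks      


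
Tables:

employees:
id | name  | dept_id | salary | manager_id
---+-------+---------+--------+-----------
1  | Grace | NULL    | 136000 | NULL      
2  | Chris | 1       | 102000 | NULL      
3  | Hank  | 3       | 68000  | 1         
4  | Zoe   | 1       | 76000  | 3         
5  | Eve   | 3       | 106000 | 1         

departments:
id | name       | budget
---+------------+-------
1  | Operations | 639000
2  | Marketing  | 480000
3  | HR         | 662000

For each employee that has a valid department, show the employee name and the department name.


INNER JOIN keeps only employees rows whose dept_id matches an id in departments. Walk through each employee:
  - employee 1 (Grace): dept_id=NULL, no match -> dropped
  - employee 2 (Chris): dept_id=1 -> matches Operations
  - employee 3 (Hank): dept_id=3 -> matches HR
  - employee 4 (Zoe): dept_id=1 -> matches Operations
  - employee 5 (Eve): dept_id=3 -> matches HR
So 1 of 5 rows is dropped.

SQL:
SELECT a.name, b.name AS department
FROM employees a
INNER JOIN departments b ON a.dept_id = b.id

Result:
name  | department
------+-----------
Chris | Operations
Hank  | HR        
Zoe   | Operations
Eve   | HR        


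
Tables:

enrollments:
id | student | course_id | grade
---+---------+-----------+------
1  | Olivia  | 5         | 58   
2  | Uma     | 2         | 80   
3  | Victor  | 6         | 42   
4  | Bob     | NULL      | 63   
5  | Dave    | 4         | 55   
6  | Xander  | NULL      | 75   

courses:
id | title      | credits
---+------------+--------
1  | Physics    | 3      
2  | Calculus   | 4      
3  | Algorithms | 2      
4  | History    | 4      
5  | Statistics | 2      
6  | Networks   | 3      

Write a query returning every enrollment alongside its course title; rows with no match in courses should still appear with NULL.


LEFT JOIN keeps every row from enrollments (the left table); where course_id has no match in courses, the course columns become NULL. Walk through each enrollment:
  - enrollment 1 (Olivia): course_id=5 -> matches Statistics
  - enrollment 2 (Uma): course_id=2 -> matches Calculus
  - enrollment 3 (Victor): course_id=6 -> matches Networks
  - enrollment 4 (Bob): course_id=NULL, no match -> kept with NULL
  - enrollment 5 (Dave): course_id=4 -> matches History
  - enrollment 6 (Xander): course_id=NULL, no match -> kept with NULL
All 6 rows appear; 2 have NULL course.

SQL:
SELECT a.student, b.title AS course
FROM enrollments a
LEFT JOIN courses b ON a.course_id = b.id

Result:
student | course    
--------+-----------
Olivia  | Statistics
Uma     | Calculus  
Victor  | Networks  
Bob     | NULL      
Dave    | History   
Xander  | NULL      


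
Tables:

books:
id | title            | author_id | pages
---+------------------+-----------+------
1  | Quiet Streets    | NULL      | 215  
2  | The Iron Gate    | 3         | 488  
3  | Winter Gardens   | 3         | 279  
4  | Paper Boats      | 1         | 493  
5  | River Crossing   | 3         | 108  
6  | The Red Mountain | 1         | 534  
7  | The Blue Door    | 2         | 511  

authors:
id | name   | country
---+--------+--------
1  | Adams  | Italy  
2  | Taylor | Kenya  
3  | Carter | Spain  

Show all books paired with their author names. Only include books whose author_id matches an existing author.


INNER JOIN keeps only books rows whose author_id matches an id in authors. Walk through each book:
  - book 1 (Quiet Streets): author_id=NULL, no match -> dropped
  - book 2 (The Iron Gate): author_id=3 -> matches Carter
  - book 3 (Winter Gardens): author_id=3 -> matches Carter
  - book 4 (Paper Boats): author_id=1 -> matches Adams
  - book 5 (River Crossing): author_id=3 -> matches Carter
  - book 6 (The Red Mountain): author_id=1 -> matches Adams
  - book 7 (The Blue Door): author_id=2 -> matches Taylor
So 1 of 7 rows is dropped.

SQL:
SELECT a.title, b.name AS author
FROM books a
INNER JOIN authors b ON a.author_id = b.id

Result:
title            | author
-----------------+-------
The Iron Gate    | Carter
Winter Gardens   | Carter
Paper Boats      | Adams 
River Crossing   | Carter
The Red Mountain | Adams 
The Blue Door    | Taylor


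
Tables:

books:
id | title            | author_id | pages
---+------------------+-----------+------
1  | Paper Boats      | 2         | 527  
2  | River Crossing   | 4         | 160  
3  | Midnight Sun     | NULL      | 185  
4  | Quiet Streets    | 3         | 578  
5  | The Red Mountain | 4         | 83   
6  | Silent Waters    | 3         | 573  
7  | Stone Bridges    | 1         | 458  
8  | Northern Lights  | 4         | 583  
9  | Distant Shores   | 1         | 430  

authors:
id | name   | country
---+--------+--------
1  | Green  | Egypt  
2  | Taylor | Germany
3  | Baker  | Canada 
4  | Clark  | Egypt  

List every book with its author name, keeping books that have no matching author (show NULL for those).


LEFT JOIN keeps every row from books (the left table); where author_id has no match in authors, the author columns become NULL. Walk through each book:
  - book 1 (Paper Boats): author_id=2 -> matches Taylor
  - book 2 (River Crossing): author_id=4 -> matches Clark
  - book 3 (Midnight Sun): author_id=NULL, no match -> kept with NULL
  - book 4 (Quiet Streets): author_id=3 -> matches Baker
  - book 5 (The Red Mountain): author_id=4 -> matches Clark
  - book 6 (Silent Waters): author_id=3 -> matches Baker
  - book 7 (Stone Bridges): author_id=1 -> matches Green
  - book 8 (Northern Lights): author_id=4 -> matches Clark
  - book 9 (Distant Shores): author_id=1 -> matches Green
All 9 rows appear; 1 has NULL author.

SQL:
SELECT a.title, b.name AS author
FROM books a
LEFT JOIN authors b ON a.author_id = b.id

Result:
title            | author
-----------------+-------
Paper Boats      | Taylor
River Crossing   | Clark 
Midnight Sun     | NULL  
Quiet Streets    | Baker 
The Red Mountain | Clark 
Silent Waters    | Baker 
Stone Bridges    | Green 
Northern Lights  | Clark 
Distant Shores   | Green 


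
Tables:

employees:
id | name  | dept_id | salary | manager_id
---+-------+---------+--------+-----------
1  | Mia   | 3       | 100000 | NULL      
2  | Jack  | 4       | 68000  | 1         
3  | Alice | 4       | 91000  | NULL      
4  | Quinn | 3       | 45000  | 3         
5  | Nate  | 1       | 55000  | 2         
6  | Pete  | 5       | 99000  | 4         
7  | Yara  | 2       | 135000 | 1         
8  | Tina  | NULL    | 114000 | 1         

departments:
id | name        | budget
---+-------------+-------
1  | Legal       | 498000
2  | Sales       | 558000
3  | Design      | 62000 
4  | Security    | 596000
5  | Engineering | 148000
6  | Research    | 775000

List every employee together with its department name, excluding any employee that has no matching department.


INNER JOIN keeps only employees rows whose dept_id matches an id in departments. Walk through each employee:
  - employee 1 (Mia): dept_id=3 -> matches Design
  - employee 2 (Jack): dept_id=4 -> matches Security
  - employee 3 (Alice): dept_id=4 -> matches Security
  - employee 4 (Quinn): dept_id=3 -> matches Design
  - employee 5 (Nate): dept_id=1 -> matches Legal
  - employee 6 (Pete): dept_id=5 -> matches Engineering
  - employee 7 (Yara): dept_id=2 -> matches Sales
  - employee 8 (Tina): dept_id=NULL, no match -> dropped
So 1 of 8 rows is dropped.

SQL:
SELECT a.name, b.name AS department
FROM employees a
INNER JOIN departments b ON a.dept_id = b.id

Result:
name  | department 
------+------------
Mia   | Design     
Jack  | Security   
Alice | Security   
Quinn | Design     
Nate  | Legal      
Pete  | Engineering
Yara  | Sales      


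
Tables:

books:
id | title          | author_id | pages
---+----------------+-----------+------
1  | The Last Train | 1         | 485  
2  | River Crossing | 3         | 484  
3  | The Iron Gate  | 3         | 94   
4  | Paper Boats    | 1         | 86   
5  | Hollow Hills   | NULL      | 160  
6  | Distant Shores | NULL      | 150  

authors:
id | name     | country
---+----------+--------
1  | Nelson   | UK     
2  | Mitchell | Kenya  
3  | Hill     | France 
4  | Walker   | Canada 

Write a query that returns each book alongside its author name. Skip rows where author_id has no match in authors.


INNER JOIN keeps only books rows whose author_id matches an id in authors. Walk through each book:
  - book 1 (The Last Train): author_id=1 -> matches Nelson
  - book 2 (River Crossing): author_id=3 -> matches Hill
  - book 3 (The Iron Gate): author_id=3 -> matches Hill
  - book 4 (Paper Boats): author_id=1 -> matches Nelson
  - book 5 (Hollow Hills): author_id=NULL, no match -> dropped
  - book 6 (Distant Shores): author_id=NULL, no match -> dropped
So 2 of 6 rows are dropped.

SQL:
SELECT a.title, b.name AS author
FROM books a
INNER JOIN authors b ON a.author_id = b.id

Result:
title          | author
---------------+-------
The Last Train | Nelson
River Crossing | Hill  
The Iron Gate  | Hill  
Paper Boats    | Nelson
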